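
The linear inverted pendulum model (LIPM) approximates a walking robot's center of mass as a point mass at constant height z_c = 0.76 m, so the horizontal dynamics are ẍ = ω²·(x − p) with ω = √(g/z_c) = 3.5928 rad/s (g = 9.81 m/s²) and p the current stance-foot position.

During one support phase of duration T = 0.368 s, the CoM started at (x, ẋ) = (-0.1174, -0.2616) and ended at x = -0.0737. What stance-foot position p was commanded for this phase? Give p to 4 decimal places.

ωT = 3.5928·0.368 = 1.322150; cosh(ωT) = 2.009021, sinh(ωT) = 1.742459
x(T) = p + (x₀−p)·cosh(ωT) + (ẋ₀/ω)·sinh(ωT) ⇒ p·(1 − cosh) = x(T) − x₀·cosh − (ẋ₀/ω)·sinh
numerator   = -0.0737 − (-0.1174)·2.009021 − (-0.2616/3.5928)·1.742459 = 0.289031
denominator = 1 − 2.009021 = -1.009021
p = 0.289031 / -1.009021 = -0.2864

p = -0.2864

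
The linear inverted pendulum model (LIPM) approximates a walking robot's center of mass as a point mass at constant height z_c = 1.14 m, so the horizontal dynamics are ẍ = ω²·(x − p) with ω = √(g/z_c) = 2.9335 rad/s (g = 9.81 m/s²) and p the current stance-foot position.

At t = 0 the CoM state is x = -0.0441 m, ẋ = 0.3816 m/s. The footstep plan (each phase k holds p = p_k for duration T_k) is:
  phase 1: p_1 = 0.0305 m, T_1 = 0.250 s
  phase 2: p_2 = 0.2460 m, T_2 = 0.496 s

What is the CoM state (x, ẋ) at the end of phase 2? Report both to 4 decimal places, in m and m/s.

x = -0.0048, ẋ = -0.5209

phase 1: p=0.0305, T=0.250, ωT=0.733375, cosh=1.281191, sinh=0.800905; start (x,ẋ)=(-0.044100, 0.381600) → end (x,ẋ)=(0.039108, 0.313633)
phase 2: p=0.2460, T=0.496, ωT=1.455016, cosh=2.258974, sinh=2.025578; start (x,ẋ)=(0.039108, 0.313633) → end (x,ẋ)=(-0.004801, -0.520872)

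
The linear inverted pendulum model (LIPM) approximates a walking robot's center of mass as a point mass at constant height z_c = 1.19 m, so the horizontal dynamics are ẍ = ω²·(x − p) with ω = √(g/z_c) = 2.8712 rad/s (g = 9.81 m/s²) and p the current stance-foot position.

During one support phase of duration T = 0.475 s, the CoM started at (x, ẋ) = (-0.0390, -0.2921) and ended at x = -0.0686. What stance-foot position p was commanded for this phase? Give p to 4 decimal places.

ωT = 2.8712·0.475 = 1.363820; cosh(ωT) = 2.083394, sinh(ωT) = 1.827712
x(T) = p + (x₀−p)·cosh(ωT) + (ẋ₀/ω)·sinh(ωT) ⇒ p·(1 − cosh) = x(T) − x₀·cosh − (ẋ₀/ω)·sinh
numerator   = -0.0686 − (-0.0390)·2.083394 − (-0.2921/2.8712)·1.827712 = 0.198594
denominator = 1 − 2.083394 = -1.083394
p = 0.198594 / -1.083394 = -0.1833

p = -0.1833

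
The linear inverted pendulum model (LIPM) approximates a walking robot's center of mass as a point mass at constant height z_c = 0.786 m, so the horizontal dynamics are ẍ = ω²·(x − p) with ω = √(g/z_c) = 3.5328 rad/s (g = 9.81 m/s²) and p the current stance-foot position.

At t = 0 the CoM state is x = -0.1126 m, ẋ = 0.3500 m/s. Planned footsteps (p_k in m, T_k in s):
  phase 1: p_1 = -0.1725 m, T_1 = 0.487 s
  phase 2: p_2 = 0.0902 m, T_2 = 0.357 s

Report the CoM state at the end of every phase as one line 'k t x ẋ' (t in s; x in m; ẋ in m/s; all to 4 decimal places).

phase 1: p=-0.1725, T=0.487, ωT=1.720474, cosh=2.883078, sinh=2.704096; start (x,ẋ)=(-0.112600, 0.350000) → end (x,ẋ)=(0.268095, 1.581304)
phase 2: p=0.0902, T=0.357, ωT=1.261210, cosh=1.906500, sinh=1.623189; start (x,ẋ)=(0.268095, 1.581304) → end (x,ẋ)=(1.155907, 4.034879)

1 0.4870 0.2681 1.5813
2 0.8440 1.1559 4.0349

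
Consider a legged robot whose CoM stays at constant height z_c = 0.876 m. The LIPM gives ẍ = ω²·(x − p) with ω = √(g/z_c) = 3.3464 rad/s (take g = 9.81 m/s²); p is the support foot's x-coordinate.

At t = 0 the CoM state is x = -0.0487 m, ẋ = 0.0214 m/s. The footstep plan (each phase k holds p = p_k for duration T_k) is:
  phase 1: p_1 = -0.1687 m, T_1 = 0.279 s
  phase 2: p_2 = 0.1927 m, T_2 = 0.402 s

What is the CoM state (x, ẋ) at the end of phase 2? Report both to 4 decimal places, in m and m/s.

x = 0.0749, ẋ = -0.1181

phase 1: p=-0.1687, T=0.279, ωT=0.933646, cosh=1.468442, sinh=1.075324; start (x,ẋ)=(-0.048700, 0.021400) → end (x,ẋ)=(0.014390, 0.463240)
phase 2: p=0.1927, T=0.402, ωT=1.345253, cosh=2.049815, sinh=1.789342; start (x,ẋ)=(0.014390, 0.463240) → end (x,ẋ)=(0.074894, -0.118139)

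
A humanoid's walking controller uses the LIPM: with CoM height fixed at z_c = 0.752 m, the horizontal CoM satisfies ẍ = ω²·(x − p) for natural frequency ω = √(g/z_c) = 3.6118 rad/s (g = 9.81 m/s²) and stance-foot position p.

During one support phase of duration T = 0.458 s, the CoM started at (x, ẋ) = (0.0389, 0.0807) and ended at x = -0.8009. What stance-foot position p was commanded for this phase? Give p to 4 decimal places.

p = 0.5629

ωT = 3.6118·0.458 = 1.654204; cosh(ωT) = 2.710081, sinh(ωT) = 2.518837
x(T) = p + (x₀−p)·cosh(ωT) + (ẋ₀/ω)·sinh(ωT) ⇒ p·(1 − cosh) = x(T) − x₀·cosh − (ẋ₀/ω)·sinh
numerator   = -0.8009 − (0.0389)·2.710081 − (0.0807/3.6118)·2.518837 = -0.962602
denominator = 1 − 2.710081 = -1.710081
p = -0.962602 / -1.710081 = 0.5629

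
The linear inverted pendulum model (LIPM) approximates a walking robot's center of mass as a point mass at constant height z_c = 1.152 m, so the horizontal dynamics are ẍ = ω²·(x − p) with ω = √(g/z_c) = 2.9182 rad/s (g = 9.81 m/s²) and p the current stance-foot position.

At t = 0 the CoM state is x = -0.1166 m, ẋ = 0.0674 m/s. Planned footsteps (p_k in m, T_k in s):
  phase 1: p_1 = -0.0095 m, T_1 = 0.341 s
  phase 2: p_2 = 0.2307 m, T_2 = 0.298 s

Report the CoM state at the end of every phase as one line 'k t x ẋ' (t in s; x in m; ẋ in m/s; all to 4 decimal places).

1 0.3410 -0.1472 -0.2613
2 0.6390 -0.3874 -1.4510

phase 1: p=-0.0095, T=0.341, ωT=0.995106, cosh=1.537348, sinh=1.167664; start (x,ẋ)=(-0.116600, 0.067400) → end (x,ẋ)=(-0.147181, -0.261323)
phase 2: p=0.2307, T=0.298, ωT=0.869624, cosh=1.402561, sinh=0.983452; start (x,ẋ)=(-0.147181, -0.261323) → end (x,ẋ)=(-0.387369, -1.451006)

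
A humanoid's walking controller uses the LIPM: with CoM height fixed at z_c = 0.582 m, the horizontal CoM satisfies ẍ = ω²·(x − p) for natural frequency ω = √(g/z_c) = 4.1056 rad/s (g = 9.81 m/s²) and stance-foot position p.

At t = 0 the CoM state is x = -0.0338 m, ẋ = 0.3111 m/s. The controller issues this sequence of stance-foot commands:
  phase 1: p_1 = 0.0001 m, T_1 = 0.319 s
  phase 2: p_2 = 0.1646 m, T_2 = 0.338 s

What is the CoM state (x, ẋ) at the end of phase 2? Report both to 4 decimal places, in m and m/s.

phase 1: p=0.0001, T=0.319, ωT=1.309686, cosh=1.987458, sinh=1.717553; start (x,ẋ)=(-0.033800, 0.311100) → end (x,ẋ)=(0.062872, 0.379249)
phase 2: p=0.1646, T=0.338, ωT=1.387693, cosh=2.127624, sinh=1.877974; start (x,ẋ)=(0.062872, 0.379249) → end (x,ẋ)=(0.121636, 0.022556)

x = 0.1216, ẋ = 0.0226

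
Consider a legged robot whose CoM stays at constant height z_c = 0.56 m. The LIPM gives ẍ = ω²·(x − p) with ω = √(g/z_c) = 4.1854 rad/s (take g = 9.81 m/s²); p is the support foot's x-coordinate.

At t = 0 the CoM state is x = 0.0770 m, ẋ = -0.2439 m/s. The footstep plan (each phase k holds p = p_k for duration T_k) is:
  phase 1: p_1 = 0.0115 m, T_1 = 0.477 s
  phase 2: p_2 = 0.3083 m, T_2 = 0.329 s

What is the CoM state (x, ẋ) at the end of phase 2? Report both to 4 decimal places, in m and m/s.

x = -0.2097, ẋ = -1.8724

phase 1: p=0.0115, T=0.477, ωT=1.996436, cosh=3.749293, sinh=3.613474; start (x,ẋ)=(0.077000, -0.243900) → end (x,ẋ)=(0.046507, 0.076159)
phase 2: p=0.3083, T=0.329, ωT=1.376997, cosh=2.107658, sinh=1.855323; start (x,ẋ)=(0.046507, 0.076159) → end (x,ẋ)=(-0.209710, -1.872376)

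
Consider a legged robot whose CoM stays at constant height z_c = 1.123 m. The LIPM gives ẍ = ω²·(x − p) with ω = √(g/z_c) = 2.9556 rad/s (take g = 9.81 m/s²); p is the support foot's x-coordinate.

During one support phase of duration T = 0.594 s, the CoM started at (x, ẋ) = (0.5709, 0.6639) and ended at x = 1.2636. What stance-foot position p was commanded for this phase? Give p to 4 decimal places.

ωT = 2.9556·0.594 = 1.755626; cosh(ωT) = 2.979935, sinh(ωT) = 2.807136
x(T) = p + (x₀−p)·cosh(ωT) + (ẋ₀/ω)·sinh(ωT) ⇒ p·(1 − cosh) = x(T) − x₀·cosh − (ẋ₀/ω)·sinh
numerator   = 1.2636 − (0.5709)·2.979935 − (0.6639/2.9556)·2.807136 = -1.068196
denominator = 1 − 2.979935 = -1.979935
p = -1.068196 / -1.979935 = 0.5395

p = 0.5395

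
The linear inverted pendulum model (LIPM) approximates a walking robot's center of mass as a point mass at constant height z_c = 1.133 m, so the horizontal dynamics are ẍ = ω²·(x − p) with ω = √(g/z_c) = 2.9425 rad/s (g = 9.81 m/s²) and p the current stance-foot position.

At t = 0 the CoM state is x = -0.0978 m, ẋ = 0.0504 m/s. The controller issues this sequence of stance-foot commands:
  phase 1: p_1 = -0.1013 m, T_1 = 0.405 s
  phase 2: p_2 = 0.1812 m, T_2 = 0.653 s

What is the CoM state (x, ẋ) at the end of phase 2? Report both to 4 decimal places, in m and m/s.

x = -0.5727, ẋ = -2.0947

phase 1: p=-0.1013, T=0.405, ωT=1.191712, cosh=1.798208, sinh=1.494507; start (x,ẋ)=(-0.097800, 0.050400) → end (x,ẋ)=(-0.069408, 0.106021)
phase 2: p=0.1812, T=0.653, ωT=1.921453, cosh=3.488634, sinh=3.342239; start (x,ẋ)=(-0.069408, 0.106021) → end (x,ẋ)=(-0.572655, -2.094744)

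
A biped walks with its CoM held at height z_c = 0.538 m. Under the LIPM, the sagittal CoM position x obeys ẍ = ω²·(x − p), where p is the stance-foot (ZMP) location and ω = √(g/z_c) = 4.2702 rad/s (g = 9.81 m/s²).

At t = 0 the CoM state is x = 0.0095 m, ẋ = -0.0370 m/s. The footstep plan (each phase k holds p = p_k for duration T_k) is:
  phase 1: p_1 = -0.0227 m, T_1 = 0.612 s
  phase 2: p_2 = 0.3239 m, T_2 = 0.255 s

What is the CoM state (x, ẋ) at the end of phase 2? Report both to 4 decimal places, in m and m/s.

x = 0.2282, ẋ = 0.0854

phase 1: p=-0.0227, T=0.612, ωT=2.613362, cosh=6.859070, sinh=6.785783; start (x,ẋ)=(0.009500, -0.037000) → end (x,ẋ)=(0.139365, 0.679263)
phase 2: p=0.3239, T=0.255, ωT=1.088901, cosh=1.653797, sinh=1.317210; start (x,ẋ)=(0.139365, 0.679263) → end (x,ẋ)=(0.228246, 0.085400)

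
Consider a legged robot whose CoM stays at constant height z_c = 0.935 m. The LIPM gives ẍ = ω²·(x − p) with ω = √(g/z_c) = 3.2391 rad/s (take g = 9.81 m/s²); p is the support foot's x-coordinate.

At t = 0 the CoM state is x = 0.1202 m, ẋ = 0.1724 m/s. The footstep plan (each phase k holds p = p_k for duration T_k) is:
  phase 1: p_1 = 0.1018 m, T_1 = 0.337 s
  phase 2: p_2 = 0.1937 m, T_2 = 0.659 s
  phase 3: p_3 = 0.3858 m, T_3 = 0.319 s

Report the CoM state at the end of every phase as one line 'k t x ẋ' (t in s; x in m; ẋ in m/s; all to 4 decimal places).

1 0.3370 0.2026 0.3645
2 0.9960 0.7010 1.6828
3 1.3150 1.5223 3.9168

phase 1: p=0.1018, T=0.337, ωT=1.091577, cosh=1.657327, sinh=1.321640; start (x,ẋ)=(0.120200, 0.172400) → end (x,ẋ)=(0.202639, 0.364492)
phase 2: p=0.1937, T=0.659, ωT=2.134567, cosh=4.285840, sinh=4.167544; start (x,ẋ)=(0.202639, 0.364492) → end (x,ẋ)=(0.700979, 1.682819)
phase 3: p=0.3858, T=0.319, ωT=1.033273, cosh=1.583044, sinh=1.227204; start (x,ẋ)=(0.700979, 1.682819) → end (x,ẋ)=(1.522315, 3.916825)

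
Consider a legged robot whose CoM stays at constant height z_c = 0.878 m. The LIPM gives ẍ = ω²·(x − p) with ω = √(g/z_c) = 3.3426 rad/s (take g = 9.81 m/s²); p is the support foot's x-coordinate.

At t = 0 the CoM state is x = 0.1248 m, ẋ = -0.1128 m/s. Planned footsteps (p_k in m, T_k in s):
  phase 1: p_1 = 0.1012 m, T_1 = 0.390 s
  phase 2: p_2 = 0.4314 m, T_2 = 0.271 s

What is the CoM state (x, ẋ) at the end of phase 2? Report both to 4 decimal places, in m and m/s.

x = -0.0869, ẋ = -1.3073

phase 1: p=0.1012, T=0.390, ωT=1.303614, cosh=1.977065, sinh=1.705516; start (x,ẋ)=(0.124800, -0.112800) → end (x,ẋ)=(0.090304, -0.088473)
phase 2: p=0.4314, T=0.271, ωT=0.905845, cosh=1.439110, sinh=1.034910; start (x,ẋ)=(0.090304, -0.088473) → end (x,ẋ)=(-0.086867, -1.307272)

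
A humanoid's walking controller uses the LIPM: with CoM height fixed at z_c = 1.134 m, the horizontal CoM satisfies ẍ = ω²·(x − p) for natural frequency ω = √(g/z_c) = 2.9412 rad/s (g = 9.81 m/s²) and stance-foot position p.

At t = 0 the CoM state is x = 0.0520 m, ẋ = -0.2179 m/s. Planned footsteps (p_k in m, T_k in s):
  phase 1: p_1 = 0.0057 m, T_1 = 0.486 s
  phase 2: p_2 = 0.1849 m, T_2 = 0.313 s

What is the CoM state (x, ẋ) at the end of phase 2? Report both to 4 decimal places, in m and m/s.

x = -0.2157, ẋ = -1.0021

phase 1: p=0.0057, T=0.486, ωT=1.429423, cosh=2.207868, sinh=1.968421; start (x,ẋ)=(0.052000, -0.217900) → end (x,ẋ)=(-0.037907, -0.213040)
phase 2: p=0.1849, T=0.313, ωT=0.920596, cosh=1.454534, sinh=1.056252; start (x,ẋ)=(-0.037907, -0.213040) → end (x,ẋ)=(-0.215688, -1.002056)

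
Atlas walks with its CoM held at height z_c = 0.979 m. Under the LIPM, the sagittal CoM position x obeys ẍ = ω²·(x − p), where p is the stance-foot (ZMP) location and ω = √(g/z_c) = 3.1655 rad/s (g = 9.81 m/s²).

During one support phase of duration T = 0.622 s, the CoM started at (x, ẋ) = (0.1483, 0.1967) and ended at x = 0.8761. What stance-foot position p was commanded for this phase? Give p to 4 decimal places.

ωT = 3.1655·0.622 = 1.968941; cosh(ωT) = 3.651346, sinh(ωT) = 3.511741
x(T) = p + (x₀−p)·cosh(ωT) + (ẋ₀/ω)·sinh(ωT) ⇒ p·(1 − cosh) = x(T) − x₀·cosh − (ẋ₀/ω)·sinh
numerator   = 0.8761 − (0.1483)·3.651346 − (0.1967/3.1655)·3.511741 = 0.116390
denominator = 1 − 3.651346 = -2.651346
p = 0.116390 / -2.651346 = -0.0439

p = -0.0439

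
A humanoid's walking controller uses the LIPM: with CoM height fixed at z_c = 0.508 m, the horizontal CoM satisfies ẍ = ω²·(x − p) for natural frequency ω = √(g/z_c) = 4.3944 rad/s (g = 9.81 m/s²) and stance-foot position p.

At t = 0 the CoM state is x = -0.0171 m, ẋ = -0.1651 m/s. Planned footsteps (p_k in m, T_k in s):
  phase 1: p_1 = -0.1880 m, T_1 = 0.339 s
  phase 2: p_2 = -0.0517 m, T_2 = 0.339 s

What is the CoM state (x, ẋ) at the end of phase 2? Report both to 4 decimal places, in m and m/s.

x = 0.9476, ẋ = 4.4800

phase 1: p=-0.1880, T=0.339, ωT=1.489702, cosh=2.330606, sinh=2.105166; start (x,ẋ)=(-0.017100, -0.165100) → end (x,ẋ)=(0.131208, 1.196203)
phase 2: p=-0.0517, T=0.339, ωT=1.489702, cosh=2.330606, sinh=2.105166; start (x,ẋ)=(0.131208, 1.196203) → end (x,ẋ)=(0.947636, 4.479951)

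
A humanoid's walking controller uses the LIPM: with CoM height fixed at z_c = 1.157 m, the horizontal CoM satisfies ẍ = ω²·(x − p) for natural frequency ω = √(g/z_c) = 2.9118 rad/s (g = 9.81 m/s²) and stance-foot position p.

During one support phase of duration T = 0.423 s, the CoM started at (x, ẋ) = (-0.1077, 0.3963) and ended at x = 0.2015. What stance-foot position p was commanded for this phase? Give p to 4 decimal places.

p = -0.2192

ωT = 2.9118·0.423 = 1.231691; cosh(ωT) = 1.859410, sinh(ωT) = 1.567611
x(T) = p + (x₀−p)·cosh(ωT) + (ẋ₀/ω)·sinh(ωT) ⇒ p·(1 − cosh) = x(T) − x₀·cosh − (ẋ₀/ω)·sinh
numerator   = 0.2015 − (-0.1077)·1.859410 − (0.3963/2.9118)·1.567611 = 0.188404
denominator = 1 − 1.859410 = -0.859410
p = 0.188404 / -0.859410 = -0.2192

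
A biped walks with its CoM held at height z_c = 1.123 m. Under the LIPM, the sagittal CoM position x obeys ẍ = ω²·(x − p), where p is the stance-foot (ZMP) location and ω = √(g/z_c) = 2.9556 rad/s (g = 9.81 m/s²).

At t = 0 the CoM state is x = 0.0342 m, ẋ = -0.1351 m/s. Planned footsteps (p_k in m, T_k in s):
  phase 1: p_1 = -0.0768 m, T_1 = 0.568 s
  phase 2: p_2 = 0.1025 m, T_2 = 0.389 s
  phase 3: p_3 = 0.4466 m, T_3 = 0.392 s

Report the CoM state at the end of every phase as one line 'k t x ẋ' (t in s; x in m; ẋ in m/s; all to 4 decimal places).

1 0.5680 0.1128 0.4739
2 0.9570 0.3480 0.8662
3 1.3490 0.6949 1.0973

phase 1: p=-0.0768, T=0.568, ωT=1.678781, cosh=2.772810, sinh=2.586208; start (x,ẋ)=(0.034200, -0.135100) → end (x,ẋ)=(0.112767, 0.473855)
phase 2: p=0.1025, T=0.389, ωT=1.149728, cosh=1.737029, sinh=1.420306; start (x,ẋ)=(0.112767, 0.473855) → end (x,ẋ)=(0.348043, 0.866198)
phase 3: p=0.4466, T=0.392, ωT=1.158595, cosh=1.749691, sinh=1.435764; start (x,ẋ)=(0.348043, 0.866198) → end (x,ẋ)=(0.694936, 1.097350)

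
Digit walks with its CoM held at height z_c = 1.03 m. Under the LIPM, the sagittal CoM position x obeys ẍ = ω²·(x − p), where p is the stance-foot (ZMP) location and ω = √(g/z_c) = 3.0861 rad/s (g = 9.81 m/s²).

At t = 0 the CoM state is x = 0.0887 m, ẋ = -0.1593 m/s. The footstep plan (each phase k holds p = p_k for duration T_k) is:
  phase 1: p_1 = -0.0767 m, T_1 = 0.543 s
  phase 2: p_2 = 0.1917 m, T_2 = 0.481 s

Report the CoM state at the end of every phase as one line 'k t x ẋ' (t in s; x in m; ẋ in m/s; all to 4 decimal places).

phase 1: p=-0.0767, T=0.543, ωT=1.675752, cosh=2.764990, sinh=2.577823; start (x,ẋ)=(0.088700, -0.159300) → end (x,ẋ)=(0.247566, 0.875363)
phase 2: p=0.1917, T=0.481, ωT=1.484414, cosh=2.319507, sinh=2.092872; start (x,ẋ)=(0.247566, 0.875363) → end (x,ẋ)=(0.914919, 2.391239)

1 0.5430 0.2476 0.8754
2 1.0240 0.9149 2.3912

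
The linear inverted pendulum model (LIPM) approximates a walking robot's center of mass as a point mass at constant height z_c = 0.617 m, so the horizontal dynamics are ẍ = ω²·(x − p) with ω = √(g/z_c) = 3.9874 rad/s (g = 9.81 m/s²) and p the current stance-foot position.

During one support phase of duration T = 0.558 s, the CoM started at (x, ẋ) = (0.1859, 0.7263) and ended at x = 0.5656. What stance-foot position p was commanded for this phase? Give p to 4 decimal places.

ωT = 3.9874·0.558 = 2.224969; cosh(ωT) = 4.680634, sinh(ωT) = 4.572564
x(T) = p + (x₀−p)·cosh(ωT) + (ẋ₀/ω)·sinh(ωT) ⇒ p·(1 − cosh) = x(T) − x₀·cosh − (ẋ₀/ω)·sinh
numerator   = 0.5656 − (0.1859)·4.680634 − (0.7263/3.9874)·4.572564 = -1.137417
denominator = 1 − 4.680634 = -3.680634
p = -1.137417 / -3.680634 = 0.3090

p = 0.3090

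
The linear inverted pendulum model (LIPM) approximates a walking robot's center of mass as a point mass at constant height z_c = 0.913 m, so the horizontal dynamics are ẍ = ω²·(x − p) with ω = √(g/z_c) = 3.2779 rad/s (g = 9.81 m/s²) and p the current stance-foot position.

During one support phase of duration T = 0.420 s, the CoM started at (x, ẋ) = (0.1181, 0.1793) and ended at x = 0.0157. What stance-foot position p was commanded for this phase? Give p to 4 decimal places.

p = 0.3022

ωT = 3.2779·0.420 = 1.376718; cosh(ωT) = 2.107141, sinh(ωT) = 1.854736
x(T) = p + (x₀−p)·cosh(ωT) + (ẋ₀/ω)·sinh(ωT) ⇒ p·(1 − cosh) = x(T) − x₀·cosh − (ẋ₀/ω)·sinh
numerator   = 0.0157 − (0.1181)·2.107141 − (0.1793/3.2779)·1.854736 = -0.334607
denominator = 1 − 2.107141 = -1.107141
p = -0.334607 / -1.107141 = 0.3022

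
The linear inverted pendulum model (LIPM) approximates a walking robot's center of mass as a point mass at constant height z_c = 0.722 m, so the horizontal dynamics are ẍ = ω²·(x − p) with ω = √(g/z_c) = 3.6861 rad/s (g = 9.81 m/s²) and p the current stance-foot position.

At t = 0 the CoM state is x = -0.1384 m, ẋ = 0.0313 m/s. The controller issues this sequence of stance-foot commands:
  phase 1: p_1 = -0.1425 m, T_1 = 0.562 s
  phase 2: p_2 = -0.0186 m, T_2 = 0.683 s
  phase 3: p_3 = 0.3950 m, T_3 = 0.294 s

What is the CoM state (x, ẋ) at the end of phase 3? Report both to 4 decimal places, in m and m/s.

x = -0.7269, ẋ = -3.6070

phase 1: p=-0.1425, T=0.562, ωT=2.071588, cosh=4.031702, sinh=3.905717; start (x,ẋ)=(-0.138400, 0.031300) → end (x,ẋ)=(-0.092805, 0.185219)
phase 2: p=-0.0186, T=0.683, ωT=2.517606, cosh=6.239767, sinh=6.159115; start (x,ẋ)=(-0.092805, 0.185219) → end (x,ẋ)=(-0.172139, -0.528962)
phase 3: p=0.3950, T=0.294, ωT=1.083713, cosh=1.646986, sinh=1.308649; start (x,ẋ)=(-0.172139, -0.528962) → end (x,ẋ)=(-0.726864, -3.606966)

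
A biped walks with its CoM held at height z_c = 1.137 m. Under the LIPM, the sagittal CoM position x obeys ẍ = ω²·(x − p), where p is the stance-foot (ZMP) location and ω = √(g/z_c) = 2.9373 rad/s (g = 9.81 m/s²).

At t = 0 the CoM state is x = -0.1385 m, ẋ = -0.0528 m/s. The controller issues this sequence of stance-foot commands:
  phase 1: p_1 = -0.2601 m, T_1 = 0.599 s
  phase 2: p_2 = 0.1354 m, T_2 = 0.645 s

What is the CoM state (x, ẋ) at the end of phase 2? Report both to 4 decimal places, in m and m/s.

phase 1: p=-0.2601, T=0.599, ωT=1.759443, cosh=2.990670, sinh=2.818529; start (x,ẋ)=(-0.138500, -0.052800) → end (x,ẋ)=(0.052900, 0.848803)
phase 2: p=0.1354, T=0.645, ωT=1.894559, cosh=3.399998, sinh=3.249614; start (x,ẋ)=(0.052900, 0.848803) → end (x,ẋ)=(0.793955, 2.098462)

x = 0.7940, ẋ = 2.0985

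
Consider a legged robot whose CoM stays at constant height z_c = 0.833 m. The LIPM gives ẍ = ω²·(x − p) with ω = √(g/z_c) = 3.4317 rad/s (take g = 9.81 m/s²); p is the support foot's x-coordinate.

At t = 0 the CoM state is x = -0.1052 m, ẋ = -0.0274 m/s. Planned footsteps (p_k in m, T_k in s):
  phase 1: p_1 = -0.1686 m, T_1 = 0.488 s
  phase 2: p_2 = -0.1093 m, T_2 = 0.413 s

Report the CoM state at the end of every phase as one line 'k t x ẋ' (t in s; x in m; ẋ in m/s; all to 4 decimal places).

1 0.4880 -0.0140 0.4845
2 0.9010 0.3729 1.6931

phase 1: p=-0.1686, T=0.488, ωT=1.674670, cosh=2.762201, sinh=2.574831; start (x,ẋ)=(-0.105200, -0.027400) → end (x,ẋ)=(-0.014035, 0.484521)
phase 2: p=-0.1093, T=0.413, ωT=1.417292, cosh=2.184151, sinh=1.941782; start (x,ẋ)=(-0.014035, 0.484521) → end (x,ẋ)=(0.372933, 1.693077)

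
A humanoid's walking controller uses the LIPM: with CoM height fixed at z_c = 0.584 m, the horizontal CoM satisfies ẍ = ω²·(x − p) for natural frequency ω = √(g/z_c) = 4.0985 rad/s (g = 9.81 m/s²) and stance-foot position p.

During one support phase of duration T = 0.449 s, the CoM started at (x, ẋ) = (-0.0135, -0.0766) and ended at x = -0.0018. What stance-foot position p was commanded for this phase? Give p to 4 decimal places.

ωT = 4.0985·0.449 = 1.840226; cosh(ωT) = 3.228373, sinh(ωT) = 3.069592
x(T) = p + (x₀−p)·cosh(ωT) + (ẋ₀/ω)·sinh(ωT) ⇒ p·(1 − cosh) = x(T) − x₀·cosh − (ẋ₀/ω)·sinh
numerator   = -0.0018 − (-0.0135)·3.228373 − (-0.0766/4.0985)·3.069592 = 0.099153
denominator = 1 − 3.228373 = -2.228373
p = 0.099153 / -2.228373 = -0.0445

p = -0.0445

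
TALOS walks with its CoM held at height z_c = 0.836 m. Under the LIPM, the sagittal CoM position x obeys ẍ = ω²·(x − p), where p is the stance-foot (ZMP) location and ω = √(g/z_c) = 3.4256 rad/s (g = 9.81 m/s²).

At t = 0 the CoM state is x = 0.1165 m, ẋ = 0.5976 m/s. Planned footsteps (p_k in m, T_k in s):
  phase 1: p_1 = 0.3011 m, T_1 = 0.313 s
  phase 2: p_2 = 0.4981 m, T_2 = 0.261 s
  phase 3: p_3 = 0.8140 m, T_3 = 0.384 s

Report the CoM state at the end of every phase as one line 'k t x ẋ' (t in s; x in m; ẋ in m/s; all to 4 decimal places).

phase 1: p=0.3011, T=0.313, ωT=1.072213, cosh=1.632044, sinh=1.289794; start (x,ẋ)=(0.116500, 0.597600) → end (x,ẋ)=(0.224831, 0.159688)
phase 2: p=0.4981, T=0.261, ωT=0.894082, cosh=1.427036, sinh=1.018053; start (x,ẋ)=(0.224831, 0.159688) → end (x,ẋ)=(0.155593, -0.725130)
phase 3: p=0.8140, T=0.384, ωT=1.315430, cosh=1.997357, sinh=1.728998; start (x,ẋ)=(0.155593, -0.725130) → end (x,ẋ)=(-0.867068, -5.347996)

1 0.3130 0.2248 0.1597
2 0.5740 0.1556 -0.7251
3 0.9580 -0.8671 -5.3480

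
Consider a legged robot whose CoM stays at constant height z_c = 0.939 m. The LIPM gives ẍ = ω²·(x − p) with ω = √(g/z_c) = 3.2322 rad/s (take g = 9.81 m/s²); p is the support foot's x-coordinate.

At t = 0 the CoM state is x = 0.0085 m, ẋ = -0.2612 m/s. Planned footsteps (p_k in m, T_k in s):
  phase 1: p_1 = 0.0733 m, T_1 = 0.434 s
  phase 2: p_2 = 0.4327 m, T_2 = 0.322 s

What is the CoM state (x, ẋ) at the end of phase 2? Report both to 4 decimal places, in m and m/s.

x = -0.9771, ẋ = -4.1511

phase 1: p=0.0733, T=0.434, ωT=1.402775, cosh=2.156191, sinh=1.910277; start (x,ẋ)=(0.008500, -0.261200) → end (x,ẋ)=(-0.220794, -0.963298)
phase 2: p=0.4327, T=0.322, ωT=1.040768, cosh=1.592288, sinh=1.239104; start (x,ẋ)=(-0.220794, -0.963298) → end (x,ẋ)=(-0.977143, -4.151113)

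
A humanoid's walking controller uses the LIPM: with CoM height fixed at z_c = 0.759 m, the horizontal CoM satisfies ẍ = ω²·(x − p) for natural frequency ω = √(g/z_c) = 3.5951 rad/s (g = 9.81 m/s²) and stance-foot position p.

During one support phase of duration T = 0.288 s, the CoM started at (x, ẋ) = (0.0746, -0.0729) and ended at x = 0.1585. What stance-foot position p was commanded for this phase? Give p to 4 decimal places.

p = -0.1113

ωT = 3.5951·0.288 = 1.035389; cosh(ωT) = 1.585645, sinh(ωT) = 1.230556
x(T) = p + (x₀−p)·cosh(ωT) + (ẋ₀/ω)·sinh(ωT) ⇒ p·(1 − cosh) = x(T) − x₀·cosh − (ẋ₀/ω)·sinh
numerator   = 0.1585 − (0.0746)·1.585645 − (-0.0729/3.5951)·1.230556 = 0.065164
denominator = 1 − 1.585645 = -0.585645
p = 0.065164 / -0.585645 = -0.1113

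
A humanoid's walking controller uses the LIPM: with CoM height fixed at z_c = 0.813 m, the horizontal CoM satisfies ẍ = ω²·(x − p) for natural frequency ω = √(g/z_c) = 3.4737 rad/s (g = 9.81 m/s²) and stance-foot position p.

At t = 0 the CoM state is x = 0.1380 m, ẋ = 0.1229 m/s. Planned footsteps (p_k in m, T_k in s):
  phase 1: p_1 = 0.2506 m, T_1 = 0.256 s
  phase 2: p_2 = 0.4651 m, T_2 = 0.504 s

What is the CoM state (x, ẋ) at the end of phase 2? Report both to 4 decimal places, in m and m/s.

phase 1: p=0.2506, T=0.256, ωT=0.889267, cosh=1.422151, sinh=1.011195; start (x,ẋ)=(0.138000, 0.122900) → end (x,ẋ)=(0.126242, -0.220735)
phase 2: p=0.4651, T=0.504, ωT=1.750745, cosh=2.966267, sinh=2.792623; start (x,ẋ)=(0.126242, -0.220735) → end (x,ẋ)=(-0.717500, -3.941930)

x = -0.7175, ẋ = -3.9419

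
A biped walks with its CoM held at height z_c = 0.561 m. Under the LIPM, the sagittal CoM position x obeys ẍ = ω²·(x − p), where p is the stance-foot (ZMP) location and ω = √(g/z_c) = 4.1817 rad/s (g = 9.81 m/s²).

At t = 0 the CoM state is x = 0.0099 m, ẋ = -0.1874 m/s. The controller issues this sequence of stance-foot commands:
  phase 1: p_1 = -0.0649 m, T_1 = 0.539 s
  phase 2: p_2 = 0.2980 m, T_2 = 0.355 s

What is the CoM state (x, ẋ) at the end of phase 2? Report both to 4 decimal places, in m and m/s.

x = 0.0878, ẋ = -0.5470

phase 1: p=-0.0649, T=0.539, ωT=2.253936, cosh=4.815071, sinh=4.710085; start (x,ẋ)=(0.009900, -0.187400) → end (x,ẋ)=(0.084188, 0.570929)
phase 2: p=0.2980, T=0.355, ωT=1.484503, cosh=2.319694, sinh=2.093080; start (x,ẋ)=(0.084188, 0.570929) → end (x,ẋ)=(0.087790, -0.547037)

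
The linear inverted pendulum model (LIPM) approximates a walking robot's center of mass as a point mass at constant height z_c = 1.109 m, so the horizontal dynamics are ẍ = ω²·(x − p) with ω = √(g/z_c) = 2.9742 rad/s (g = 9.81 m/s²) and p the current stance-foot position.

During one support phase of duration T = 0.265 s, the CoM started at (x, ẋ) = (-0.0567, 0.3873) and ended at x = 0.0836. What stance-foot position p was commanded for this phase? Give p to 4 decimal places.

ωT = 2.9742·0.265 = 0.788163; cosh(ωT) = 1.327016, sinh(ωT) = 0.872337
x(T) = p + (x₀−p)·cosh(ωT) + (ẋ₀/ω)·sinh(ωT) ⇒ p·(1 − cosh) = x(T) − x₀·cosh − (ẋ₀/ω)·sinh
numerator   = 0.0836 − (-0.0567)·1.327016 − (0.3873/2.9742)·0.872337 = 0.045246
denominator = 1 − 1.327016 = -0.327016
p = 0.045246 / -0.327016 = -0.1384

p = -0.1384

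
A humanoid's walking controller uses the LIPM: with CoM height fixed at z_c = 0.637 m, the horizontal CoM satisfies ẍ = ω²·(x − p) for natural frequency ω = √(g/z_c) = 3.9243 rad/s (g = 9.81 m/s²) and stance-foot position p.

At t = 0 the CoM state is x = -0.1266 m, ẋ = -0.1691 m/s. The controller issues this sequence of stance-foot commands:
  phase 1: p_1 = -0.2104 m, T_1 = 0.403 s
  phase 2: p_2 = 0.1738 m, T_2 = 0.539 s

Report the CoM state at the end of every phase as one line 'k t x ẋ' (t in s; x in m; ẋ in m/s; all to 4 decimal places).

phase 1: p=-0.2104, T=0.403, ωT=1.581493, cosh=2.533939, sinh=2.328271; start (x,ẋ)=(-0.126600, -0.169100) → end (x,ẋ)=(-0.098382, 0.337178)
phase 2: p=0.1738, T=0.539, ωT=2.115198, cosh=4.205917, sinh=4.085308; start (x,ẋ)=(-0.098382, 0.337178) → end (x,ẋ)=(-0.619965, -2.945478)

1 0.4030 -0.0984 0.3372
2 0.9420 -0.6200 -2.9455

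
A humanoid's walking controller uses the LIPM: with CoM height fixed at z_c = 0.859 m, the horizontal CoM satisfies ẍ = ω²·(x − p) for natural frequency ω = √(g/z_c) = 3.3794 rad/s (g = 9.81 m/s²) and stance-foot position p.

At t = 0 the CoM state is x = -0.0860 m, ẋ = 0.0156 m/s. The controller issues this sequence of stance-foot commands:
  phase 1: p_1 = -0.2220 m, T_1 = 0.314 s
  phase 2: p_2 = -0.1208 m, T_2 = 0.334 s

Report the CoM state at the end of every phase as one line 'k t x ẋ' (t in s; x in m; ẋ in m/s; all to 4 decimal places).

1 0.3140 0.0039 0.6098
2 0.6480 0.3419 1.6245

phase 1: p=-0.2220, T=0.314, ωT=1.061132, cosh=1.617852, sinh=1.271788; start (x,ẋ)=(-0.086000, 0.015600) → end (x,ẋ)=(0.003899, 0.609750)
phase 2: p=-0.1208, T=0.334, ωT=1.128720, cosh=1.707571, sinh=1.384124; start (x,ẋ)=(0.003899, 0.609750) → end (x,ẋ)=(0.341871, 1.624471)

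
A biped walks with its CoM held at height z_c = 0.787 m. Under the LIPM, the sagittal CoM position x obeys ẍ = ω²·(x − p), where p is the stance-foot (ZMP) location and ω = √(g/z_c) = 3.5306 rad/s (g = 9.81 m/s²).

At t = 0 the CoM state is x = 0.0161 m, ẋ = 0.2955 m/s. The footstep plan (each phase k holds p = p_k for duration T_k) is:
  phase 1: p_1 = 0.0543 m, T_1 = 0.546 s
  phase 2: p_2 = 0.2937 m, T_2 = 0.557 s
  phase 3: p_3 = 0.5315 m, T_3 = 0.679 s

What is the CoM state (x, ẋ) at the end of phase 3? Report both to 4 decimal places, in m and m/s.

phase 1: p=0.0543, T=0.546, ωT=1.927708, cosh=3.509608, sinh=3.364127; start (x,ẋ)=(0.016100, 0.295500) → end (x,ẋ)=(0.201800, 0.583373)
phase 2: p=0.2937, T=0.557, ωT=1.966544, cosh=3.642939, sinh=3.503000; start (x,ẋ)=(0.201800, 0.583373) → end (x,ẋ)=(0.537725, 0.988598)
phase 3: p=0.5315, T=0.679, ωT=2.397277, cosh=5.542085, sinh=5.451120; start (x,ẋ)=(0.537725, 0.988598) → end (x,ẋ)=(2.092361, 5.598705)

x = 2.0924, ẋ = 5.5987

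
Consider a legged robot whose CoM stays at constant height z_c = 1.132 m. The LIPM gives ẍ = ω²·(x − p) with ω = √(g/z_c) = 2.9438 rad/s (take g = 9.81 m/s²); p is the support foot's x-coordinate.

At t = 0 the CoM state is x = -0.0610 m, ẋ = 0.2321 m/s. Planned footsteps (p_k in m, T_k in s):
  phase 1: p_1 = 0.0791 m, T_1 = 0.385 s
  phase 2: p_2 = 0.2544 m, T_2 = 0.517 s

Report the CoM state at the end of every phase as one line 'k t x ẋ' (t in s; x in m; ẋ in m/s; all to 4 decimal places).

1 0.3850 -0.0513 -0.1763
2 0.9020 -0.6098 -2.3860

phase 1: p=0.0791, T=0.385, ωT=1.133363, cosh=1.714017, sinh=1.392068; start (x,ẋ)=(-0.061000, 0.232100) → end (x,ẋ)=(-0.051278, -0.176302)
phase 2: p=0.2544, T=0.517, ωT=1.521945, cosh=2.399706, sinh=2.181419; start (x,ẋ)=(-0.051278, -0.176302) → end (x,ẋ)=(-0.609781, -2.386034)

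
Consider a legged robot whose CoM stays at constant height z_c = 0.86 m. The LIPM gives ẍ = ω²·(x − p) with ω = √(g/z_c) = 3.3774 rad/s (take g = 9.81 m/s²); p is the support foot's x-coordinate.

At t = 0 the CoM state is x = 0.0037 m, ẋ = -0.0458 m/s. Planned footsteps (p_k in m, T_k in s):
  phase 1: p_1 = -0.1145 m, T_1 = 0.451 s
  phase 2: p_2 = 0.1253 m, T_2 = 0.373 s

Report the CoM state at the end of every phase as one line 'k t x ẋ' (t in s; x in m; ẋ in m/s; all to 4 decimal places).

phase 1: p=-0.1145, T=0.451, ωT=1.523207, cosh=2.402463, sinh=2.184451; start (x,ẋ)=(0.003700, -0.045800) → end (x,ẋ)=(0.139848, 0.762019)
phase 2: p=0.1253, T=0.373, ωT=1.259770, cosh=1.904165, sinh=1.620446; start (x,ẋ)=(0.139848, 0.762019) → end (x,ẋ)=(0.518612, 1.530632)

1 0.4510 0.1398 0.7620
2 0.8240 0.5186 1.5306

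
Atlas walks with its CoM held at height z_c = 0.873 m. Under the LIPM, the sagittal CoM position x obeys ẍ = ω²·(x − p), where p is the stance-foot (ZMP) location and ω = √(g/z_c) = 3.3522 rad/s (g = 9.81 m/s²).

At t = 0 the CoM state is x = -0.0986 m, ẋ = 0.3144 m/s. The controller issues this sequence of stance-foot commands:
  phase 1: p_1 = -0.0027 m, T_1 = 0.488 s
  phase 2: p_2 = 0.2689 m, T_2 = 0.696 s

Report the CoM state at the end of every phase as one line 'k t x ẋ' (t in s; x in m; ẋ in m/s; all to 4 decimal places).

phase 1: p=-0.0027, T=0.488, ωT=1.635874, cosh=2.664362, sinh=2.469579; start (x,ẋ)=(-0.098600, 0.314400) → end (x,ẋ)=(-0.026593, 0.043765)
phase 2: p=0.2689, T=0.696, ωT=2.333131, cosh=5.203583, sinh=5.106591; start (x,ẋ)=(-0.026593, 0.043765) → end (x,ẋ)=(-1.202050, -4.830600)

1 0.4880 -0.0266 0.0438
2 1.1840 -1.2021 -4.8306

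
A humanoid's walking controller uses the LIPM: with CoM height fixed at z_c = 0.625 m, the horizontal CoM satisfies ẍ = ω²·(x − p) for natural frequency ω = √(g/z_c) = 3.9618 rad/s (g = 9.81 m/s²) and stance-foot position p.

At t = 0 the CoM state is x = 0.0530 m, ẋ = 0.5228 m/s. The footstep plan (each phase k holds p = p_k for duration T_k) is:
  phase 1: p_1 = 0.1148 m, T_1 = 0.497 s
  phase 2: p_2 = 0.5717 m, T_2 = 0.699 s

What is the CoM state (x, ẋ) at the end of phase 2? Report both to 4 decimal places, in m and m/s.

phase 1: p=0.1148, T=0.497, ωT=1.969015, cosh=3.651604, sinh=3.512010; start (x,ẋ)=(0.053000, 0.522800) → end (x,ẋ)=(0.352576, 1.049181)
phase 2: p=0.5717, T=0.699, ωT=2.769298, cosh=8.005072, sinh=7.942366; start (x,ẋ)=(0.352576, 1.049181) → end (x,ẋ)=(0.920932, 1.503812)

x = 0.9209, ẋ = 1.5038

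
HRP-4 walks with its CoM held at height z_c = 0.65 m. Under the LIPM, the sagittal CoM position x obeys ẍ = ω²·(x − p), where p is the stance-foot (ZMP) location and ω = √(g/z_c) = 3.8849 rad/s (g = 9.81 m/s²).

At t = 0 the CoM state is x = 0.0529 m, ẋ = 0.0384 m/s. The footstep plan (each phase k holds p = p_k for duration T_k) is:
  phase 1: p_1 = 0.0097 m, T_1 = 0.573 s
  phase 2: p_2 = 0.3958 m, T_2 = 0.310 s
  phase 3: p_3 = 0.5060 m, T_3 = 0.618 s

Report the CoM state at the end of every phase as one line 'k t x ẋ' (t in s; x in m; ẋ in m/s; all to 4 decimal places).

phase 1: p=0.0097, T=0.573, ωT=2.226048, cosh=4.685569, sinh=4.577614; start (x,ẋ)=(0.052900, 0.038400) → end (x,ẋ)=(0.257364, 0.948176)
phase 2: p=0.3958, T=0.310, ωT=1.204319, cosh=1.817192, sinh=1.517296; start (x,ẋ)=(0.257364, 0.948176) → end (x,ẋ)=(0.514557, 0.906999)
phase 3: p=0.5060, T=0.618, ωT=2.400868, cosh=5.561695, sinh=5.471056; start (x,ẋ)=(0.514557, 0.906999) → end (x,ẋ)=(1.830904, 5.226317)

1 0.5730 0.2574 0.9482
2 0.8830 0.5146 0.9070
3 1.5010 1.8309 5.2263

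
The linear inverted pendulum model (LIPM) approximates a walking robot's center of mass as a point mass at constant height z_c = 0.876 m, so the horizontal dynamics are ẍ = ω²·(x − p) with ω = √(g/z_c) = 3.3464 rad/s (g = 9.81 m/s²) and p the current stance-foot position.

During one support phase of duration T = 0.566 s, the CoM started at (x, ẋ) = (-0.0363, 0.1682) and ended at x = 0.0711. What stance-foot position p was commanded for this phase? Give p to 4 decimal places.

p = -0.0130

ωT = 3.3464·0.566 = 1.894062; cosh(ωT) = 3.398387, sinh(ωT) = 3.247927
x(T) = p + (x₀−p)·cosh(ωT) + (ẋ₀/ω)·sinh(ωT) ⇒ p·(1 − cosh) = x(T) − x₀·cosh − (ẋ₀/ω)·sinh
numerator   = 0.0711 − (-0.0363)·3.398387 − (0.1682/3.3464)·3.247927 = 0.031211
denominator = 1 − 3.398387 = -2.398387
p = 0.031211 / -2.398387 = -0.0130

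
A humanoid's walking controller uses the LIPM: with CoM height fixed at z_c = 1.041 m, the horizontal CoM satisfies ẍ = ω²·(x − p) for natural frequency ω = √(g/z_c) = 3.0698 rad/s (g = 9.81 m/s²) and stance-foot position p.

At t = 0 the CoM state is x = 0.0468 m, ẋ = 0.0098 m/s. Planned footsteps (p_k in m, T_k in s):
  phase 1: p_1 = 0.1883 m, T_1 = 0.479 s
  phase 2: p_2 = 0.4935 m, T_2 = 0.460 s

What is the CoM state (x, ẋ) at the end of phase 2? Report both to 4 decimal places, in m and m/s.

x = -1.4092, ẋ = -5.5876

phase 1: p=0.1883, T=0.479, ωT=1.470434, cosh=2.290475, sinh=2.060649; start (x,ẋ)=(0.046800, 0.009800) → end (x,ẋ)=(-0.129224, -0.872651)
phase 2: p=0.4935, T=0.460, ωT=1.412108, cosh=2.174114, sinh=1.930485; start (x,ẋ)=(-0.129224, -0.872651) → end (x,ẋ)=(-1.409151, -5.587631)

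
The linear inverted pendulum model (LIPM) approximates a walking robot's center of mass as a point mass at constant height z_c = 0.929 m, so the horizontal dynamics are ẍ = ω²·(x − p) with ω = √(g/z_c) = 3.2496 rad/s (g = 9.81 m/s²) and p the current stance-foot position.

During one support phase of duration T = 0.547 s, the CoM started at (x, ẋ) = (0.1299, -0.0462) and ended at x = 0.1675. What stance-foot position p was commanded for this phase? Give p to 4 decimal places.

p = 0.0915

ωT = 3.2496·0.547 = 1.777531; cosh(ωT) = 3.042145, sinh(ωT) = 2.873090
x(T) = p + (x₀−p)·cosh(ωT) + (ẋ₀/ω)·sinh(ωT) ⇒ p·(1 − cosh) = x(T) − x₀·cosh − (ẋ₀/ω)·sinh
numerator   = 0.1675 − (0.1299)·3.042145 − (-0.0462/3.2496)·2.873090 = -0.186828
denominator = 1 − 3.042145 = -2.042145
p = -0.186828 / -2.042145 = 0.0915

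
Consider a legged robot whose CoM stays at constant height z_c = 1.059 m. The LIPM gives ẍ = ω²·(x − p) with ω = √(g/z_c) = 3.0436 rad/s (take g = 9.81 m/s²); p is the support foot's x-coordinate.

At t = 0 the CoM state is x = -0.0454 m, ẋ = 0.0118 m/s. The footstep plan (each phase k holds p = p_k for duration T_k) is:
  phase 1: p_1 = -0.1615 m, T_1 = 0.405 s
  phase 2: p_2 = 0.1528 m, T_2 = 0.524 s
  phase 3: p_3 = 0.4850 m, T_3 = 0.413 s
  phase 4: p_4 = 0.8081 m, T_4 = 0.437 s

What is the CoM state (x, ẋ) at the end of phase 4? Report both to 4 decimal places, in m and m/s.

phase 1: p=-0.1615, T=0.405, ωT=1.232658, cosh=1.860926, sinh=1.569409; start (x,ẋ)=(-0.045400, 0.011800) → end (x,ẋ)=(0.060638, 0.576528)
phase 2: p=0.1528, T=0.524, ωT=1.594846, cosh=2.565256, sinh=2.362316; start (x,ẋ)=(0.060638, 0.576528) → end (x,ẋ)=(0.363859, 0.816304)
phase 3: p=0.4850, T=0.413, ωT=1.257007, cosh=1.899695, sinh=1.615190; start (x,ẋ)=(0.363859, 0.816304) → end (x,ẋ)=(0.688068, 0.955198)
phase 4: p=0.8081, T=0.437, ωT=1.330053, cosh=2.022854, sinh=1.758391; start (x,ẋ)=(0.688068, 0.955198) → end (x,ẋ)=(1.117143, 1.289834)

x = 1.1171, ẋ = 1.2898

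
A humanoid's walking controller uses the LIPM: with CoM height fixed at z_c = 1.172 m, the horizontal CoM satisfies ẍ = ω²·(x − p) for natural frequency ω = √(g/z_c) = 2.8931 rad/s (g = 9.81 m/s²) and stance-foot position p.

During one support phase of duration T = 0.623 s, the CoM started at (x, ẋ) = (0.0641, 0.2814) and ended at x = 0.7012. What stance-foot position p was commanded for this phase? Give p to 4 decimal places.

p = -0.1015

ωT = 2.8931·0.623 = 1.802401; cosh(ωT) = 3.114547, sinh(ωT) = 2.949645
x(T) = p + (x₀−p)·cosh(ωT) + (ẋ₀/ω)·sinh(ωT) ⇒ p·(1 − cosh) = x(T) − x₀·cosh − (ẋ₀/ω)·sinh
numerator   = 0.7012 − (0.0641)·3.114547 − (0.2814/2.8931)·2.949645 = 0.214658
denominator = 1 − 3.114547 = -2.114547
p = 0.214658 / -2.114547 = -0.1015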